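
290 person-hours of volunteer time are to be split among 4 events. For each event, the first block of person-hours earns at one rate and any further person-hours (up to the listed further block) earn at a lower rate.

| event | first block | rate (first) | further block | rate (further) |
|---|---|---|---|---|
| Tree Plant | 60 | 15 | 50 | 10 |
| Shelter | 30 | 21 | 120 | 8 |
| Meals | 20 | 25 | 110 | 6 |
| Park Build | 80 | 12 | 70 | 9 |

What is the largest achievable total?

Treat each block as its own option and order by rate: Meals/first 25 > Shelter/first 21 > Tree Plant/first 15 > Park Build/first 12 > Tree Plant/second 10 > Park Build/second 9 > Shelter/second 8 > Meals/second 6.
Meals first at 25: fill all 20 — 270 left.
Shelter first at 21: fill all 30 — 240 left.
Fill Tree Plant first block (60 at 15) — 180 left.
Park Build/first (12): +80 — 100 left.
Fill Tree Plant second block (50 at 10) — 50 left.
50 remain; put them into Park Build second at 9.
Total = 25×20 + 21×30 + 15×60 + 12×80 + 10×50 + 9×50 = 3940.

3940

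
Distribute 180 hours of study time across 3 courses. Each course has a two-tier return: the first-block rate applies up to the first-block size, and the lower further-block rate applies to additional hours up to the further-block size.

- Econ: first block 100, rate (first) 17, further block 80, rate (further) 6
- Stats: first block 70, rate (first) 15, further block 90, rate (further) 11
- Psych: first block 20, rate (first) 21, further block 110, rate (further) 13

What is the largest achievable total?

Rank every tier by rate: Psych/tier1 21 > Econ/tier1 17 > Stats/tier1 15 > Psych/tier2 13 > Stats/tier2 11 > Econ/tier2 6.
Psych tier1 at 21: fill all 20 — 160 left.
Fill Econ tier1 block (100 at 17) — 60 left.
Stats/tier1: +60 of 70 at 15; pool empty.
Total = 21×20 + 17×100 + 15×60 = 3020.

3020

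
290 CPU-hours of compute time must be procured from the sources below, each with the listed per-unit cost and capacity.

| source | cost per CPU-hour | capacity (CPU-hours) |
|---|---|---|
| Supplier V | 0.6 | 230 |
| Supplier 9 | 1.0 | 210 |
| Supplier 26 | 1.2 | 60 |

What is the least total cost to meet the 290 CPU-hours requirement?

198

Use sources in increasing cost order.
Supplier V (0.6): use full 230 — 60 CPU-hours to go.
Take 60 from Supplier 9 at 1.0 to finish.
Supplier 26: unused.
Cost = 230×0.6 + 60×1.0 = 198.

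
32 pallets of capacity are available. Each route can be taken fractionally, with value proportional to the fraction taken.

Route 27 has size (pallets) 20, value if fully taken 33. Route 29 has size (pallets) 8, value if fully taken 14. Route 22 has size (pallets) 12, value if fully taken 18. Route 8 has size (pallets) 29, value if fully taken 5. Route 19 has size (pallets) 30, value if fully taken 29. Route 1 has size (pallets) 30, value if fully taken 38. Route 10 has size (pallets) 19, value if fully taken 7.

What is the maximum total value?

Best value per unit of size first: Route 29 14/8≈1.75, Route 27 33/20≈1.65, Route 22 18/12≈1.5, Route 1 38/30≈1.27, Route 19 29/30≈0.967, Route 10 7/19≈0.368, Route 8 5/29≈0.172.
All 8 pallets of Route 29 fit (value 14) → 24 remain.
Route 27: take in full, 20 pallets for value 33 → 4 left.
Only 4 pallets remain; take 4/12 of Route 22 for value 18×4/12 = 6.
Total value = 53.

53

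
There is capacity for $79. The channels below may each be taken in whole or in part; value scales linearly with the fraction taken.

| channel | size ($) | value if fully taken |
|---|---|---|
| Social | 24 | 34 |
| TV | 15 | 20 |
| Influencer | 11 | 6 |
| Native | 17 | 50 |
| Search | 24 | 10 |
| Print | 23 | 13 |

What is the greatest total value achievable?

Sort by value density: Native 50/17≈2.94, Social 34/24≈1.42, TV 20/15≈1.33, Print 13/23≈0.565, Influencer 6/11≈0.545, Search 10/24≈0.417.
Native: take in full, 17 $ for value 50 — 62 left.
Social: take in full, 24 $ for value 34 — 38 left.
TV: take in full, 15 $ for value 20 — 23 left.
Print: take in full, 23 $ for value 13 — 0 left.
Total value = 117.

117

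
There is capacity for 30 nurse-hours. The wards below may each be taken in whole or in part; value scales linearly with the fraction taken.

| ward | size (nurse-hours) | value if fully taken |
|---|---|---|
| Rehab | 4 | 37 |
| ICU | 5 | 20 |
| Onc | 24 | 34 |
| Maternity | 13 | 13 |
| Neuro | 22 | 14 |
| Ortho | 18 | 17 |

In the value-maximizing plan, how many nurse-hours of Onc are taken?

Rank by value-to-size ratio: Rehab 37/4≈9.25, ICU 20/5≈4, Onc 34/24≈1.42, Maternity 13/13≈1, Ortho 17/18≈0.944, Neuro 14/22≈0.636.
Take all of Rehab (4 nurse-hours, value 37) — 26 nurse-hours left.
ICU: take in full, 5 nurse-hours for value 20 — 21 left.
Fill the last 21 nurse-hours with part of Onc: 21/24 of it earns 29.75.

21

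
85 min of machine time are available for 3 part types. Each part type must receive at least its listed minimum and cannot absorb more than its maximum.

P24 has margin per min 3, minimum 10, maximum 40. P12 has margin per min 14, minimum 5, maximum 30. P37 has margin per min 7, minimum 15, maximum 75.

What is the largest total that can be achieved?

Meeting every minimum uses 10+5+15 = 30 min, leaving 55.
Highest margin per min first: P12 14 > P37 7 > P24 3.
P12: +25 to 30 (cap) → 30 left.
P37 has room for 60 more but only 30 remain, so it gets 45.
Total = 3×10 + 14×30 + 7×45 = 765.

765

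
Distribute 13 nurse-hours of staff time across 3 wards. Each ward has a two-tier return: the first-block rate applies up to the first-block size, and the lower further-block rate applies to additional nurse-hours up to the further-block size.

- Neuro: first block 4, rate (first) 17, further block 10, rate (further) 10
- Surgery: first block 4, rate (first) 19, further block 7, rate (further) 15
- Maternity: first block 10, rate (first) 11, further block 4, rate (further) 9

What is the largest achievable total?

219

Rank every tier by rate: Surgery/tier1 19 > Neuro/tier1 17 > Surgery/tier2 15 > Maternity/tier1 11 > Neuro/tier2 10 > Maternity/tier2 9.
Fill Surgery tier1 block (4 at 19) — 9 left.
Neuro/tier1 (17): +4 — 5 left.
Surgery/tier2: +5 of 7 at 15; pool empty.
Total = 19×4 + 17×4 + 15×5 = 219.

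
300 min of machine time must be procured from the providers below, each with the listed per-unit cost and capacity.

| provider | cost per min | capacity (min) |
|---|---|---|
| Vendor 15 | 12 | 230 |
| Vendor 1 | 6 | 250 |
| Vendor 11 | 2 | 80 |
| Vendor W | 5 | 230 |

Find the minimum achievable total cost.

1260

Fill from the cheapest provider first.
Vendor 11 at 2: take all 80 min ; 220 still needed.
Vendor W (5): take the remaining 220 ; done.
Vendor 1, Vendor 15: unused.
Cost = 80×2 + 220×5 = 1260.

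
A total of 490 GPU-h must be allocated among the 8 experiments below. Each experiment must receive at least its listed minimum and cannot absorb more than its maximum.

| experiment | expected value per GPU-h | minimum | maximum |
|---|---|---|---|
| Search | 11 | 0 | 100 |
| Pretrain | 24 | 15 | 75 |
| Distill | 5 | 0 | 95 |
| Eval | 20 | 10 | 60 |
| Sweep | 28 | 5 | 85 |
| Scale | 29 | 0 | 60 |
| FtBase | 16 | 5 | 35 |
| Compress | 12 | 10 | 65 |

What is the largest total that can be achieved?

Meeting every minimum uses 0+15+0+10+5+0+5+10 = 45 GPU-h, leaving 445.
Rank by expected value per GPU-h: Scale 29 > Sweep 28 > Pretrain 24 > Eval 20 > FtBase 16 > Compress 12 > Search 11 > Distill 5.
Give Scale 60 more to hit its cap of 60 ; 385 left.
Give Sweep 80 more to hit its cap of 85 ; 305 left.
Pretrain takes 60 more to reach its cap of 75 ; 245 left.
Give Eval 50 more to hit its cap of 60 ; 195 left.
FtBase: +30 to 35 (cap) ; 165 left.
Compress: +55 to 65 (cap) ; 110 left.
Search: +100 to 100 (cap) ; 10 left.
Only 10 left; Distill takes them to reach 10.
Total = 11×100 + 24×75 + 5×10 + 20×60 + 28×85 + 29×60 + 16×35 + 12×65 = 9610.

9610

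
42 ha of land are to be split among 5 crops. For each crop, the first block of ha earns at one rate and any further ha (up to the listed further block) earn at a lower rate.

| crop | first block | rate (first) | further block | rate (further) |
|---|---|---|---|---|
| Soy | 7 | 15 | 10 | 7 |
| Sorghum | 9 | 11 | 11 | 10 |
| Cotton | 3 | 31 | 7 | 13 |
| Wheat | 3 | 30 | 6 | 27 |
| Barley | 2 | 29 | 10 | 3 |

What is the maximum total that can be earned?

Rank every tier by rate: Cotton/tier1 31 > Wheat/tier1 30 > Barley/tier1 29 > Wheat/tier2 27 > Soy/tier1 15 > Cotton/tier2 13 > Sorghum/tier1 11 > Sorghum/tier2 10 > Soy/tier2 7 > Barley/tier2 3.
Fill Cotton tier1 block (3 at 31) → 39 left.
Wheat tier1 at 30: fill all 3 → 36 left.
Barley tier1 at 29: fill all 2 → 34 left.
Wheat/tier2 (27): +6 → 28 left.
Soy/tier1 (15): +7 → 21 left.
Cotton tier2 at 13: fill all 7 → 14 left.
Fill Sorghum tier1 block (9 at 11) → 5 left.
5 remain; put them into Sorghum tier2 at 10.
Total = 31×3 + 30×3 + 29×2 + 27×6 + 15×7 + 13×7 + 11×9 + 10×5 = 748.

748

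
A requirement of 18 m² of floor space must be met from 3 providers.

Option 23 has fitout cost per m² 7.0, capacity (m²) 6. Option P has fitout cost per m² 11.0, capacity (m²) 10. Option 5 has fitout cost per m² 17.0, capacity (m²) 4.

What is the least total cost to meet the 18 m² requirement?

186

Use providers in increasing cost order.
Take 6 from Option 23 at 7.0 — need 12 more.
Option P at 11.0: take all 10 m² — 2 still needed.
Take 2 from Option 5 at 17.0 to finish.
Cost = 6×7.0 + 10×11.0 + 2×17.0 = 186.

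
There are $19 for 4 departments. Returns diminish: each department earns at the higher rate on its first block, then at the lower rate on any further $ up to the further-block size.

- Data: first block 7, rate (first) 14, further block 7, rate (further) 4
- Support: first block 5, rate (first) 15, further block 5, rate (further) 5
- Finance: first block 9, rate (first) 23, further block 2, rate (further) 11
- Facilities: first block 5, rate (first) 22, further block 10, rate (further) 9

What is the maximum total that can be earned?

Order all 8 blocks by rate: Finance/first 23 > Facilities/first 22 > Support/first 15 > Data/first 14 > Finance/second 11 > Facilities/second 9 > Support/second 5 > Data/second 4.
Finance/first (23): +9 — 10 left.
Facilities first at 22: fill all 5 — 5 left.
Support/first (15): +5 — 0 left.
Total = 23×9 + 22×5 + 15×5 = 392.

392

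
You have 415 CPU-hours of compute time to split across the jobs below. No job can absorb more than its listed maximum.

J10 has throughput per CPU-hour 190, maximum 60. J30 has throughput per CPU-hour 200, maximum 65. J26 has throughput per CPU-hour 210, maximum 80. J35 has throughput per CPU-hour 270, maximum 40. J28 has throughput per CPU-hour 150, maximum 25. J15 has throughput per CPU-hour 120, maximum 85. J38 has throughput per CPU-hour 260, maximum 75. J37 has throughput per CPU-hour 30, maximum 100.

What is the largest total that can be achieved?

Rank by throughput per CPU-hour: J35 270 > J38 260 > J26 210 > J30 200 > J10 190 > J28 150 > J15 120 > J37 30.
Give J35 40 to hit its cap of 40 → 375 left.
J38 takes 75 to reach its cap of 75 → 300 left.
Give J26 80 to hit its cap of 80 → 220 left.
J30 takes 65 to reach its cap of 65 → 155 left.
Give J10 60 to hit its cap of 60 → 95 left.
J28: +25 to 25 (cap) → 70 left.
J15: +70 (room for 85) → 70. Pool exhausted.
Total = 190×60 + 200×65 + 210×80 + 270×40 + 150×25 + 120×70 + 260×75 = 83650.

83650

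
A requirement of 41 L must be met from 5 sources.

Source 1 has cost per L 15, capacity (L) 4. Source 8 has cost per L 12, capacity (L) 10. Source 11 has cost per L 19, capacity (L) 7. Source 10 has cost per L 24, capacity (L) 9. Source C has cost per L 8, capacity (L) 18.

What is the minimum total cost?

505

Use sources in increasing cost order.
Source C (8): use full 18 → 23 L to go.
Source 8 (12): use full 10 → 13 L to go.
Source 1 at 15: take all 4 L → 9 still needed.
Source 11 (19): use full 7 → 2 L to go.
Source 10 at 24: take 2 of its 9 → requirement met.
Cost = 18×8 + 10×12 + 4×15 + 7×19 + 2×24 = 505.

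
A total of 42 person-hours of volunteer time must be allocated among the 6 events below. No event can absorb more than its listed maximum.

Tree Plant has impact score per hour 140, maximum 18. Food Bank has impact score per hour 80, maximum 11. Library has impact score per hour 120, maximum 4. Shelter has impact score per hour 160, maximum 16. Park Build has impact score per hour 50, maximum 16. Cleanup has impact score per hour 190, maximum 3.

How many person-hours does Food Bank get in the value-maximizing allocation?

Order the events by impact score per hour: Cleanup 190 > Shelter 160 > Tree Plant 140 > Library 120 > Food Bank 80 > Park Build 50.
Cleanup takes 3 to reach its cap of 3 — 39 left.
Shelter takes 16 to reach its cap of 16 — 23 left.
Give Tree Plant 18 to hit its cap of 18 — 5 left.
Library takes 4 to reach its cap of 4 — 1 left.
Food Bank has room for 11 but only 1 remain, so it gets 1.

1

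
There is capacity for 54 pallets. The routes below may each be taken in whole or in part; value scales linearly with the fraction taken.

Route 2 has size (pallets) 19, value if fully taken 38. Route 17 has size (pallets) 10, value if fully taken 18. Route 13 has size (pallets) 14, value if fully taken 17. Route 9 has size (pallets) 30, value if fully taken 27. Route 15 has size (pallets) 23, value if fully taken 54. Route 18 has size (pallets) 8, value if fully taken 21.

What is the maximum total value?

Sort by value density: Route 18 21/8≈2.62, Route 15 54/23≈2.35, Route 2 38/19≈2, Route 17 18/10≈1.8, Route 13 17/14≈1.21, Route 9 27/30≈0.9.
All 8 pallets of Route 18 fit (value 21) ; 46 remain.
All 23 pallets of Route 15 fit (value 54) ; 23 remain.
Take all of Route 2 (19 pallets, value 38) ; 4 pallets left.
Fill the last 4 pallets with part of Route 17: 4/10 of it earns 7.2.
Total value = 120.2.

120.2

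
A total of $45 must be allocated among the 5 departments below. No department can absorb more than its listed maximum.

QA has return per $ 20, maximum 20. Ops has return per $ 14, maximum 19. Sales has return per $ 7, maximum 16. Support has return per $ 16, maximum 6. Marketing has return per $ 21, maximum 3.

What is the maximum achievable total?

Order the departments by return per $: Marketing 21 > QA 20 > Support 16 > Ops 14 > Sales 7.
Marketing takes 3 to reach its cap of 3 ; 42 left.
Give QA 20 to hit its cap of 20 ; 22 left.
Support takes 6 to reach its cap of 6 ; 16 left.
Ops has room for 19 but only 16 remain, so it gets 16.
Total = 20×20 + 14×16 + 16×6 + 21×3 = 783.

783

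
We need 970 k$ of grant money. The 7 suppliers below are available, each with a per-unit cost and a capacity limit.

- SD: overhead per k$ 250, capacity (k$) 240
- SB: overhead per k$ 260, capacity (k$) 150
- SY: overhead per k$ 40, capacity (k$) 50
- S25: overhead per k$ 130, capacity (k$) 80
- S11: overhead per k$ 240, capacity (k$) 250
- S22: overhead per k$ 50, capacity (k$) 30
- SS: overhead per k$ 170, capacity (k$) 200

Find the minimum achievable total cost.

Fill from the cheapest supplier first.
SY at 40: take all 50 k$ ; 920 still needed.
S22 at 50: take all 30 k$ ; 890 still needed.
S25 at 130: take all 80 k$ ; 810 still needed.
SS (170): use full 200 ; 610 k$ to go.
S11 at 240: take all 250 k$ ; 360 still needed.
SD (250): use full 240 ; 120 k$ to go.
SB at 260: take 120 of its 150 ; requirement met.
Cost = 50×40 + 30×50 + 80×130 + 200×170 + 250×240 + 240×250 + 120×260 = 199100.

199100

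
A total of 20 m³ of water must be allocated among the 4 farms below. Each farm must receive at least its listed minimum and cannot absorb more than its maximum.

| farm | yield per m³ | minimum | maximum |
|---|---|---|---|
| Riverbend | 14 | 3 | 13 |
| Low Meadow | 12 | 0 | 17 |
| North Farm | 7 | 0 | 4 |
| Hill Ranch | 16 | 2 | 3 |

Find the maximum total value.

278

Meeting every minimum uses 3+0+0+2 = 5 m³, leaving 15.
Highest yield per m³ first: Hill Ranch 16 > Riverbend 14 > Low Meadow 12 > North Farm 7.
Hill Ranch: +1 to 3 (cap) → 14 left.
Riverbend: +10 to 13 (cap) → 4 left.
Low Meadow: +4 (room for 17) → 4. Pool exhausted.
Total = 14×13 + 12×4 + 16×3 = 278.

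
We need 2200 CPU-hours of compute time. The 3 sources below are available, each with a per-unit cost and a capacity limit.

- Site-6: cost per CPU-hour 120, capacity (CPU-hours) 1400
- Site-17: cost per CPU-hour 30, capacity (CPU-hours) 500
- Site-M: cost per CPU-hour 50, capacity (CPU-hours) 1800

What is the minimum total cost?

Fill from the cheapest source first.
Take 500 from Site-17 at 30 ; need 1700 more.
Site-M (50): take the remaining 1700 ; done.
Site-6: unused.
Cost = 500×30 + 1700×50 = 100000.

100000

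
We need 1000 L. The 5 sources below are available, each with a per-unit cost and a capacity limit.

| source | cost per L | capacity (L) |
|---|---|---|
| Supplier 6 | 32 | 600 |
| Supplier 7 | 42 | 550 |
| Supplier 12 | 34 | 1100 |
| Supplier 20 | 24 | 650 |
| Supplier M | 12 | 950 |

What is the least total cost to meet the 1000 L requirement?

Use sources in increasing cost order.
Supplier M (12): use full 950 — 50 L to go.
Supplier 20 (24): take the remaining 50 — done.
Supplier 6, Supplier 12, Supplier 7: unused.
Cost = 950×12 + 50×24 = 12600.

12600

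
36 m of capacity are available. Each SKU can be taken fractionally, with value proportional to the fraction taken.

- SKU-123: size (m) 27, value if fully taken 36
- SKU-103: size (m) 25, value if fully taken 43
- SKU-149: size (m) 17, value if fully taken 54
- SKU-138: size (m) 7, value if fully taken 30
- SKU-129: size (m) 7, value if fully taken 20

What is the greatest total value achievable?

112.6

Sort by value density: SKU-138 30/7≈4.29, SKU-149 54/17≈3.18, SKU-129 20/7≈2.86, SKU-103 43/25≈1.72, SKU-123 36/27≈1.33.
Take all of SKU-138 (7 m, value 30) → 29 m left.
Take all of SKU-149 (17 m, value 54) → 12 m left.
Take all of SKU-129 (7 m, value 20) → 5 m left.
5 m left: a 5/25 share of SKU-103 gives 43×5/25 = 8.6.
Total value = 112.6.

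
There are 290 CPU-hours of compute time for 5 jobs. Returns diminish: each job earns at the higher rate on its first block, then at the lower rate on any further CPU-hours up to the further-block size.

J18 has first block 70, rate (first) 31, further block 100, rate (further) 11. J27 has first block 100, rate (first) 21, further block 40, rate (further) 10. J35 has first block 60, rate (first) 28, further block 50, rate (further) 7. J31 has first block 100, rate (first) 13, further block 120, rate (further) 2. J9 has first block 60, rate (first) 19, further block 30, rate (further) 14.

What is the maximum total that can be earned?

7090

Rank every tier by rate: J18/T1 31 > J35/T1 28 > J27/T1 21 > J9/T1 19 > J9/T2 14 > J31/T1 13 > J18/T2 11 > J27/T2 10 > J35/T2 7 > J31/T2 2.
J18 T1 at 31: fill all 70 ; 220 left.
J35 T1 at 28: fill all 60 ; 160 left.
J27 T1 at 21: fill all 100 ; 60 left.
J9/T1 (19): +60 ; 0 left.
Total = 31×70 + 28×60 + 21×100 + 19×60 = 7090.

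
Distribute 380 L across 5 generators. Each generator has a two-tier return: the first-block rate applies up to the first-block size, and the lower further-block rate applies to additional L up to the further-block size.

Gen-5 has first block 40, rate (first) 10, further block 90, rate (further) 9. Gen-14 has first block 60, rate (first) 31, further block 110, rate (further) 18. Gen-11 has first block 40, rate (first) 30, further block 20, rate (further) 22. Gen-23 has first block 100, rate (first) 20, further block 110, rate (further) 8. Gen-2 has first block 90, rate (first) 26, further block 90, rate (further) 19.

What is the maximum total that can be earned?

Treat each block as its own option and order by rate: Gen-14/tier1 31 > Gen-11/tier1 30 > Gen-2/tier1 26 > Gen-11/tier2 22 > Gen-23/tier1 20 > Gen-2/tier2 19 > Gen-14/tier2 18 > Gen-5/tier1 10 > Gen-5/tier2 9 > Gen-23/tier2 8.
Fill Gen-14 tier1 block (60 at 31) → 320 left.
Fill Gen-11 tier1 block (40 at 30) → 280 left.
Gen-2 tier1 at 26: fill all 90 → 190 left.
Gen-11/tier2 (22): +20 → 170 left.
Gen-23 tier1 at 20: fill all 100 → 70 left.
Gen-2 tier2 at 19: only 70 left, fill 70.
Total = 31×60 + 30×40 + 26×90 + 22×20 + 20×100 + 19×70 = 9170.

9170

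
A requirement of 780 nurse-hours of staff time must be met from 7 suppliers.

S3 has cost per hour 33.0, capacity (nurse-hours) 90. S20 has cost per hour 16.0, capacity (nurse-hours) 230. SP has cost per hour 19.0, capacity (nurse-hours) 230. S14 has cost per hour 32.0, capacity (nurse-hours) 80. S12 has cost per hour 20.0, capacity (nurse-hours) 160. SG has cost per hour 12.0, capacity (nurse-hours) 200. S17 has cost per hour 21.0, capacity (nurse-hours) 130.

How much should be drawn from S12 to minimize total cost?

120

Fill from the cheapest supplier first.
Take 200 from SG at 12.0 — need 580 more.
S20 at 16.0: take all 230 nurse-hours — 350 still needed.
SP at 19.0: take all 230 nurse-hours — 120 still needed.
S12 at 20.0: take 120 of its 160 — requirement met.
S17, S14, S3: unused.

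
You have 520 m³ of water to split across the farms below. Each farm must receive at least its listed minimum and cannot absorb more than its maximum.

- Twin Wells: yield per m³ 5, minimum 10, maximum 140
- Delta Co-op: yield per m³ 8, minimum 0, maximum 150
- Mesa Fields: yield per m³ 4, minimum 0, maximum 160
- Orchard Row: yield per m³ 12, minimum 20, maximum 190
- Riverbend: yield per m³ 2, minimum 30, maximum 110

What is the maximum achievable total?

4280

Meeting every minimum uses 10+0+0+20+30 = 60 m³, leaving 460.
Order the farms by yield per m³: Orchard Row 12 > Delta Co-op 8 > Twin Wells 5 > Mesa Fields 4 > Riverbend 2.
Orchard Row takes 170 more to reach its cap of 190 ; 290 left.
Give Delta Co-op 150 more to hit its cap of 150 ; 140 left.
Twin Wells takes 130 more to reach its cap of 140 ; 10 left.
Mesa Fields: +10 (room for 160) → 10. Pool exhausted.
Total = 5×140 + 8×150 + 4×10 + 12×190 + 2×30 = 4280.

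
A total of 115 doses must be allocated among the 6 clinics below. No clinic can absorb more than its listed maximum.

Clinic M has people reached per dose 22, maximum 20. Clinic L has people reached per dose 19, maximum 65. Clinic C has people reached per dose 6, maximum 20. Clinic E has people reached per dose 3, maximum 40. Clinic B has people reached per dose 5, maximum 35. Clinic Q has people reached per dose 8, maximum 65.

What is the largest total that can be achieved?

1915

Order the clinics by people reached per dose: Clinic M 22 > Clinic L 19 > Clinic Q 8 > Clinic C 6 > Clinic B 5 > Clinic E 3.
Clinic M: +20 to 20 (cap) — 95 left.
Give Clinic L 65 to hit its cap of 65 — 30 left.
Clinic Q has room for 65 but only 30 remain, so it gets 30.
Total = 22×20 + 19×65 + 8×30 = 1915.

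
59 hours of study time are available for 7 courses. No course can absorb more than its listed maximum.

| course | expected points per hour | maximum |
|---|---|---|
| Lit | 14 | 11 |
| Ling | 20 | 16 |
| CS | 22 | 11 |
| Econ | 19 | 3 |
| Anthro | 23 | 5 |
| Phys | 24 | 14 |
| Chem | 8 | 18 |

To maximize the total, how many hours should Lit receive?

Order the courses by expected points per hour: Phys 24 > Anthro 23 > CS 22 > Ling 20 > Econ 19 > Lit 14 > Chem 8.
Phys: +14 to 14 (cap) — 45 left.
Anthro takes 5 to reach its cap of 5 — 40 left.
Give CS 11 to hit its cap of 11 — 29 left.
Ling takes 16 to reach its cap of 16 — 13 left.
Econ takes 3 to reach its cap of 3 — 10 left.
Only 10 left; Lit takes them to reach 10.

10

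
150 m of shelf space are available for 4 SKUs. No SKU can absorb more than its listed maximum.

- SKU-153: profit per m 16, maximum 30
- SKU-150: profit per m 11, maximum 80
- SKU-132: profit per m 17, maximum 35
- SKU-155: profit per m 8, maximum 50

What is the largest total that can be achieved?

Highest profit per m first: SKU-132 17 > SKU-153 16 > SKU-150 11 > SKU-155 8.
Give SKU-132 35 to hit its cap of 35 → 115 left.
SKU-153 takes 30 to reach its cap of 30 → 85 left.
Give SKU-150 80 to hit its cap of 80 → 5 left.
SKU-155: +5 (room for 50) → 5. Pool exhausted.
Total = 16×30 + 11×80 + 17×35 + 8×5 = 1995.

1995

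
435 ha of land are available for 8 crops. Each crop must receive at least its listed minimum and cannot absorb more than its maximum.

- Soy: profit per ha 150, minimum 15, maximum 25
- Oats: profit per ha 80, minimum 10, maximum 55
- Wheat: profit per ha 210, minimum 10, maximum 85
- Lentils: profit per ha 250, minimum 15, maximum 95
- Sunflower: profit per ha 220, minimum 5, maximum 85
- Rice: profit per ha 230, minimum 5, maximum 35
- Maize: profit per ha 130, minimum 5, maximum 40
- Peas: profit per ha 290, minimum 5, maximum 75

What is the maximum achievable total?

97900

Meeting every minimum uses 15+10+10+15+5+5+5+5 = 70 ha, leaving 365.
Rank by profit per ha: Peas 290 > Lentils 250 > Rice 230 > Sunflower 220 > Wheat 210 > Soy 150 > Maize 130 > Oats 80.
Peas takes 70 more to reach its cap of 75 → 295 left.
Lentils: +80 to 95 (cap) → 215 left.
Give Rice 30 more to hit its cap of 35 → 185 left.
Sunflower takes 80 more to reach its cap of 85 → 105 left.
Wheat: +75 to 85 (cap) → 30 left.
Soy takes 10 more to reach its cap of 25 → 20 left.
Maize has room for 35 more but only 20 remain, so it gets 25.
Total = 150×25 + 80×10 + 210×85 + 250×95 + 220×85 + 230×35 + 130×25 + 290×75 = 97900.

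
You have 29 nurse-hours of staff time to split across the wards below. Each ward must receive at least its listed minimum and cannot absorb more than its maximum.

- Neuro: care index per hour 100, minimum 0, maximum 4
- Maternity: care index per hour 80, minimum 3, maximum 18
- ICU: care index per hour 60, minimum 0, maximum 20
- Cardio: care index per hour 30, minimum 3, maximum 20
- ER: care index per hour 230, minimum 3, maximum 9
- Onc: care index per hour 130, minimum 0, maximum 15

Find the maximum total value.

4220

Meeting every minimum uses 0+3+0+3+3+0 = 9 nurse-hours, leaving 20.
Highest care index per hour first: ER 230 > Onc 130 > Neuro 100 > Maternity 80 > ICU 60 > Cardio 30.
ER: +6 to 9 (cap) — 14 left.
Only 14 left; Onc takes them to reach 14.
Total = 80×3 + 30×3 + 230×9 + 130×14 = 4220.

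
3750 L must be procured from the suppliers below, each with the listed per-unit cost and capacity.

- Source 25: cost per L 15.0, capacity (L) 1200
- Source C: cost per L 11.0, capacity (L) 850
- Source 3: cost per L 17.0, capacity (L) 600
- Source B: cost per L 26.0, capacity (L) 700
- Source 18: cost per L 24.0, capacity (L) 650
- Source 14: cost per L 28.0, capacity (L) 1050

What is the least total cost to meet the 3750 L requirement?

Fill from the cheapest supplier first.
Take 850 from Source C at 11.0 → need 2900 more.
Source 25 at 15.0: take all 1200 L → 1700 still needed.
Take 600 from Source 3 at 17.0 → need 1100 more.
Take 650 from Source 18 at 24.0 → need 450 more.
Take 450 from Source B at 26.0 to finish.
Source 14: unused.
Cost = 850×11.0 + 1200×15.0 + 600×17.0 + 650×24.0 + 450×26.0 = 64850.

64850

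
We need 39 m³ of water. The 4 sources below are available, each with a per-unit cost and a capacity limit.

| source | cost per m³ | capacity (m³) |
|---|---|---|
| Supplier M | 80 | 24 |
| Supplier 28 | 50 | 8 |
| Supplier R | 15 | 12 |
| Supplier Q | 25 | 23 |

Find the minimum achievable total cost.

Cheapest first:
Take 12 from Supplier R at 15 — need 27 more.
Take 23 from Supplier Q at 25 — need 4 more.
Take 4 from Supplier 28 at 50 to finish.
Supplier M: unused.
Cost = 12×15 + 23×25 + 4×50 = 955.

955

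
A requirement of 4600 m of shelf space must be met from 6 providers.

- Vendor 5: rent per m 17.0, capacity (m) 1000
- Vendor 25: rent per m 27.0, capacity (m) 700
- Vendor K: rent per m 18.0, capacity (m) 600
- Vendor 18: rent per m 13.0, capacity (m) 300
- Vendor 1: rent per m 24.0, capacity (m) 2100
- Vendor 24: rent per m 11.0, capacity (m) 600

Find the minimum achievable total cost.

Cheapest first:
Take 600 from Vendor 24 at 11.0 ; need 4000 more.
Vendor 18 at 13.0: take all 300 m ; 3700 still needed.
Vendor 5 (17.0): use full 1000 ; 2700 m to go.
Take 600 from Vendor K at 18.0 ; need 2100 more.
Take 2100 from Vendor 1 at 24.0 ; need 0 more.
Vendor 25: unused.
Cost = 600×11.0 + 300×13.0 + 1000×17.0 + 600×18.0 + 2100×24.0 = 88700.

88700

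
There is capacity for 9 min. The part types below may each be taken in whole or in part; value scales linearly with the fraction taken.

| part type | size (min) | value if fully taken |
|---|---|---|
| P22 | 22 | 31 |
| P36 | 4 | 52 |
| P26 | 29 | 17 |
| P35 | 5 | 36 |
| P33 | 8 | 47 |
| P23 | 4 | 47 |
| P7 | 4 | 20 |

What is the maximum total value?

Sort by value density: P36 52/4≈13, P23 47/4≈11.8, P35 36/5≈7.2, P33 47/8≈5.88, P7 20/4≈5, P22 31/22≈1.41, P26 17/29≈0.586.
Take all of P36 (4 min, value 52) ; 5 min left.
All 4 min of P23 fit (value 47) ; 1 remain.
1 min left: a 1/5 share of P35 gives 36×1/5 = 7.2.
Total value = 106.2.

106.2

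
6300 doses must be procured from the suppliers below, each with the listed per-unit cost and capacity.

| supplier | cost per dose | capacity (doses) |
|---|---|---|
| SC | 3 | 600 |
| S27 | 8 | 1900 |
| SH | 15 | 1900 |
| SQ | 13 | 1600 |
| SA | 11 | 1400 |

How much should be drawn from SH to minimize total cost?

800

Cheapest first:
SC at 3: take all 600 doses → 5700 still needed.
Take 1900 from S27 at 8 → need 3800 more.
SA (11): use full 1400 → 2400 doses to go.
SQ (13): use full 1600 → 800 doses to go.
Take 800 from SH at 15 to finish.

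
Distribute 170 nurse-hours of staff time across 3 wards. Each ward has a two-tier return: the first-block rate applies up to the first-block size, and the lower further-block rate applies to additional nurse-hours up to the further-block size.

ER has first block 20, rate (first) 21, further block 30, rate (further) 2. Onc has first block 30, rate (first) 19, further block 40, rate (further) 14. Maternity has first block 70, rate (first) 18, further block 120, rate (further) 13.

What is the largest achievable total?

Rank every tier by rate: ER/T1 21 > Onc/T1 19 > Maternity/T1 18 > Onc/T2 14 > Maternity/T2 13 > ER/T2 2.
ER T1 at 21: fill all 20 ; 150 left.
Onc T1 at 19: fill all 30 ; 120 left.
Maternity/T1 (18): +70 ; 50 left.
Fill Onc T2 block (40 at 14) ; 10 left.
10 remain; put them into Maternity T2 at 13.
Total = 21×20 + 19×30 + 18×70 + 14×40 + 13×10 = 2940.

2940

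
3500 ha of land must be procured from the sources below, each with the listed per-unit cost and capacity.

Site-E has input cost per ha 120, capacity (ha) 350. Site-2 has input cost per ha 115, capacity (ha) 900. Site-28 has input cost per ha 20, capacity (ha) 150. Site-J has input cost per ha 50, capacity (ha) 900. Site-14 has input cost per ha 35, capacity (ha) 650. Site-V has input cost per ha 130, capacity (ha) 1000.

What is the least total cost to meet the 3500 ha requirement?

Cheapest first:
Site-28 (20): use full 150 ; 3350 ha to go.
Site-14 at 35: take all 650 ha ; 2700 still needed.
Site-J (50): use full 900 ; 1800 ha to go.
Site-2 (115): use full 900 ; 900 ha to go.
Site-E (120): use full 350 ; 550 ha to go.
Take 550 from Site-V at 130 to finish.
Cost = 150×20 + 650×35 + 900×50 + 900×115 + 350×120 + 550×130 = 287750.

287750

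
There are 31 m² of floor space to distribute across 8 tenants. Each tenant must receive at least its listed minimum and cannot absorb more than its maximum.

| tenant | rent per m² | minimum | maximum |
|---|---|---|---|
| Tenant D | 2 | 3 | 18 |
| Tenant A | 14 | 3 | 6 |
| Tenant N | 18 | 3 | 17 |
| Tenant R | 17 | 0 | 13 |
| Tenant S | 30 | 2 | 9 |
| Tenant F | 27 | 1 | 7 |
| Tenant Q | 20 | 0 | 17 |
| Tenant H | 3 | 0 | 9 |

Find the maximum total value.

Meeting every minimum uses 3+3+3+0+2+1+0+0 = 12 m², leaving 19.
Order the tenants by rent per m²: Tenant S 30 > Tenant F 27 > Tenant Q 20 > Tenant N 18 > Tenant R 17 > Tenant A 14 > Tenant H 3 > Tenant D 2.
Give Tenant S 7 more to hit its cap of 9 → 12 left.
Give Tenant F 6 more to hit its cap of 7 → 6 left.
Tenant Q: +6 (room for 17) → 6. Pool exhausted.
Total = 2×3 + 14×3 + 18×3 + 30×9 + 27×7 + 20×6 = 681.

681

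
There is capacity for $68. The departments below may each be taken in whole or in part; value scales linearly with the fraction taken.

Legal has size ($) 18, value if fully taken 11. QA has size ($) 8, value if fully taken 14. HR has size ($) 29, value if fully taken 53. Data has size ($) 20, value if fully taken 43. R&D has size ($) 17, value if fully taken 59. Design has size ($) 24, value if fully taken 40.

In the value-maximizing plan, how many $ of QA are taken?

Sort by value density: R&D 59/17≈3.47, Data 43/20≈2.15, HR 53/29≈1.83, QA 14/8≈1.75, Design 40/24≈1.67, Legal 11/18≈0.611.
Take all of R&D (17 $, value 59) ; 51 $ left.
Data: take in full, 20 $ for value 43 ; 31 left.
All 29 $ of HR fit (value 53) ; 2 remain.
Fill the last 2 $ with part of QA: 2/8 of it earns 3.5.

2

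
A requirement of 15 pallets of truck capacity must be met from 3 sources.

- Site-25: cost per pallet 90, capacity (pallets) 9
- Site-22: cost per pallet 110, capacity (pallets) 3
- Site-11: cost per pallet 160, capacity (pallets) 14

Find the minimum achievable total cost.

1620

Use sources in increasing cost order.
Take 9 from Site-25 at 90 ; need 6 more.
Take 3 from Site-22 at 110 ; need 3 more.
Take 3 from Site-11 at 160 to finish.
Cost = 9×90 + 3×110 + 3×160 = 1620.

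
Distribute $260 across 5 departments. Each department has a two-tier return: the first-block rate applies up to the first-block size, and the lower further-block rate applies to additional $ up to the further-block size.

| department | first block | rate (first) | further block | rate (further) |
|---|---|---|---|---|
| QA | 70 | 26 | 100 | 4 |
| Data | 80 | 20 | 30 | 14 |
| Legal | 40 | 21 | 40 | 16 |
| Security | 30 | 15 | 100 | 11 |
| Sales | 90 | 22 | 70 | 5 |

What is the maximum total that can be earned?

Rank every tier by rate: QA/T1 26 > Sales/T1 22 > Legal/T1 21 > Data/T1 20 > Legal/T2 16 > Security/T1 15 > Data/T2 14 > Security/T2 11 > Sales/T2 5 > QA/T2 4.
QA T1 at 26: fill all 70 → 190 left.
Fill Sales T1 block (90 at 22) → 100 left.
Fill Legal T1 block (40 at 21) → 60 left.
Data/T1: +60 of 80 at 20; pool empty.
Total = 26×70 + 22×90 + 21×40 + 20×60 = 5840.

5840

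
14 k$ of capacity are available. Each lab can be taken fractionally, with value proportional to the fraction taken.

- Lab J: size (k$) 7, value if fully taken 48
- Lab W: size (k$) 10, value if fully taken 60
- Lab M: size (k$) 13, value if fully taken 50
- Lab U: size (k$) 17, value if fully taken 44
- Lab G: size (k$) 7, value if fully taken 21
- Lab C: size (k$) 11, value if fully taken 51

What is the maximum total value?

90

Rank by value-to-size ratio: Lab J 48/7≈6.86, Lab W 60/10≈6, Lab C 51/11≈4.64, Lab M 50/13≈3.85, Lab G 21/7≈3, Lab U 44/17≈2.59.
Lab J: take in full, 7 k$ for value 48 ; 7 left.
Fill the last 7 k$ with part of Lab W: 7/10 of it earns 42.
Total value = 90.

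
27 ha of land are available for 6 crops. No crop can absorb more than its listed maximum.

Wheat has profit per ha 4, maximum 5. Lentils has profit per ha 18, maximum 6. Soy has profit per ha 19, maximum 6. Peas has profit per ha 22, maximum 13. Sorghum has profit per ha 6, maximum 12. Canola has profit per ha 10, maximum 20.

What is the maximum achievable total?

528

Order the crops by profit per ha: Peas 22 > Soy 19 > Lentils 18 > Canola 10 > Sorghum 6 > Wheat 4.
Peas: +13 to 13 (cap) — 14 left.
Soy takes 6 to reach its cap of 6 — 8 left.
Lentils takes 6 to reach its cap of 6 — 2 left.
Canola has room for 20 but only 2 remain, so it gets 2.
Total = 18×6 + 19×6 + 22×13 + 10×2 = 528.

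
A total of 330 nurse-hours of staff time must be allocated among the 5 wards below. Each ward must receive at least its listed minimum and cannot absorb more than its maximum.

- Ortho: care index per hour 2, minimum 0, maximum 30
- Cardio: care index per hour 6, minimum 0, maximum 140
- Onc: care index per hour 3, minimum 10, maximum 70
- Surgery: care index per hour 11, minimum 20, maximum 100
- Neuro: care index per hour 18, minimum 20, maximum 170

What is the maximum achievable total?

Meeting every minimum uses 0+0+10+20+20 = 50 nurse-hours, leaving 280.
Rank by care index per hour: Neuro 18 > Surgery 11 > Cardio 6 > Onc 3 > Ortho 2.
Give Neuro 150 more to hit its cap of 170 → 130 left.
Give Surgery 80 more to hit its cap of 100 → 50 left.
Cardio has room for 140 more but only 50 remain, so it gets 50.
Total = 6×50 + 3×10 + 11×100 + 18×170 = 4490.

4490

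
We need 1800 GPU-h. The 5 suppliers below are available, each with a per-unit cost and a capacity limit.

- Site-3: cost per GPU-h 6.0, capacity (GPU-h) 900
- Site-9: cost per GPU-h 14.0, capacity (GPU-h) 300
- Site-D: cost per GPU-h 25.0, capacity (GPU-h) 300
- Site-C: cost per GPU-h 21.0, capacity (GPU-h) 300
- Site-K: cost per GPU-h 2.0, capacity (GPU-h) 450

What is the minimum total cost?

Fill from the cheapest supplier first.
Site-K at 2.0: take all 450 GPU-h ; 1350 still needed.
Site-3 at 6.0: take all 900 GPU-h ; 450 still needed.
Take 300 from Site-9 at 14.0 ; need 150 more.
Site-C (21.0): take the remaining 150 ; done.
Site-D: unused.
Cost = 450×2.0 + 900×6.0 + 300×14.0 + 150×21.0 = 13650.

13650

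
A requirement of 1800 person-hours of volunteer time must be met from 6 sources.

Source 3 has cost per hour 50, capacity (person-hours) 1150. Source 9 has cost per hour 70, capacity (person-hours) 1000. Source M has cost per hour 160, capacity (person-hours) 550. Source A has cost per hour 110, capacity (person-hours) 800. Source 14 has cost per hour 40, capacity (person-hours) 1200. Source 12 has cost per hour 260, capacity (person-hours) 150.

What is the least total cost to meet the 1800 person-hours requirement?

78000

Fill from the cheapest source first.
Source 14 at 40: take all 1200 person-hours ; 600 still needed.
Take 600 from Source 3 at 50 to finish.
Source 9, Source A, Source M, Source 12: unused.
Cost = 1200×40 + 600×50 = 78000.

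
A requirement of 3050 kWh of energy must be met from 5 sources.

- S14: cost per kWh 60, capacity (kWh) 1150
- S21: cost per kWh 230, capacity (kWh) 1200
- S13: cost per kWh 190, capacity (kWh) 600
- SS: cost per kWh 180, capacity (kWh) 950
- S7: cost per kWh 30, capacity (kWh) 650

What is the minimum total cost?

316500

Cheapest first:
Take 650 from S7 at 30 — need 2400 more.
S14 (60): use full 1150 — 1250 kWh to go.
SS at 180: take all 950 kWh — 300 still needed.
S13 at 190: take 300 of its 600 — requirement met.
S21: unused.
Cost = 650×30 + 1150×60 + 950×180 + 300×190 = 316500.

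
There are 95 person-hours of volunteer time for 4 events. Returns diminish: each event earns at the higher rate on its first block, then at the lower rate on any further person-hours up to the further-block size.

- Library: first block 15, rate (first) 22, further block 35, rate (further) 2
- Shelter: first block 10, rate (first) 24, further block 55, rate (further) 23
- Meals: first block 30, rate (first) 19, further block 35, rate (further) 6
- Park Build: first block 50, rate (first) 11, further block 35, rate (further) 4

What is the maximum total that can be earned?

Rank every tier by rate: Shelter/T1 24 > Shelter/T2 23 > Library/T1 22 > Meals/T1 19 > Park Build/T1 11 > Meals/T2 6 > Park Build/T2 4 > Library/T2 2.
Shelter T1 at 24: fill all 10 — 85 left.
Fill Shelter T2 block (55 at 23) — 30 left.
Library T1 at 22: fill all 15 — 15 left.
Meals/T1: +15 of 30 at 19; pool empty.
Total = 24×10 + 23×55 + 22×15 + 19×15 = 2120.

2120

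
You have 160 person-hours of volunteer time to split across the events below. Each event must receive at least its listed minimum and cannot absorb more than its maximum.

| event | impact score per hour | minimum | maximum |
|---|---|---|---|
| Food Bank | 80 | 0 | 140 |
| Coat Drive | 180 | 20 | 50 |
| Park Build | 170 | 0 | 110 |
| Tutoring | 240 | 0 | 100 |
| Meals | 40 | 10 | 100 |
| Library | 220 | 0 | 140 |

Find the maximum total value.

Meeting every minimum uses 0+20+0+0+10+0 = 30 person-hours, leaving 130.
Rank by impact score per hour: Tutoring 240 > Library 220 > Coat Drive 180 > Park Build 170 > Food Bank 80 > Meals 40.
Give Tutoring 100 more to hit its cap of 100 ; 30 left.
Library: +30 (room for 140) → 30. Pool exhausted.
Total = 180×20 + 240×100 + 40×10 + 220×30 = 34600.

34600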